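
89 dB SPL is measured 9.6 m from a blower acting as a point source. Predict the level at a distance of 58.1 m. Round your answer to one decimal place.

73.4 dB SPL

For a point source, L₂ = L₁ − 20·log₁₀(r₂/r₁).
L₂ = 89 − 20·log₁₀(58.1/9.6) = 89 − 15.638 = 73.36 dB SPL.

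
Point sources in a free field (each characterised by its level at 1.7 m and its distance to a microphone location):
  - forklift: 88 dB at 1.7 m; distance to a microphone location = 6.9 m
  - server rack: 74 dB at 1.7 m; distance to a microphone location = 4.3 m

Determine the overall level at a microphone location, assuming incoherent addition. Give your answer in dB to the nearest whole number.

Apply inverse-square spreading to bring every level to the receiver, then sum 10^(L/10).
forklift: 88 − 20·log₁₀(6.9/1.7) = 88 − 12.17 = 75.83 dB.
server rack: 74 − 20·log₁₀(4.3/1.7) = 74 − 8.06 = 65.94 dB.
Σ 10^(L/10) = 4.223e+07 → L_total = 10·log₁₀(4.223e+07) = 76.26 dB.

76 dB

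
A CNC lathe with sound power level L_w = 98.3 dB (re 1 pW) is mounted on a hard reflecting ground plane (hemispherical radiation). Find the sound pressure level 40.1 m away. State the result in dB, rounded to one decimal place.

Free-field hemispherical radiation: L_p = L_w − 10·log₁₀(2π·r²), r = 40.1 m.
2π·r² = 1.01e+04 m², 10·log₁₀ of that is 40.045 dB.
L_p = 98.3 − 40.045 = 58.26 dB.

58.3 dB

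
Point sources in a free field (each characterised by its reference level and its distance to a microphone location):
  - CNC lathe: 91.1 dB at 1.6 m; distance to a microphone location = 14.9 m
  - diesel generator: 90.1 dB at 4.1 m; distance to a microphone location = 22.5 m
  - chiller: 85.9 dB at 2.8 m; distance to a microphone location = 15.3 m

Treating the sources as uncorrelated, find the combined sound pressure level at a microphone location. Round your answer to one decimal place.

First find each source's level at the receiver (point-source: −20·log₁₀(r/r_ref)), then combine on an intensity basis.
CNC lathe: 91.1 − 20·log₁₀(14.9/1.6) = 91.1 − 19.38 = 71.72 dB.
diesel generator: 90.1 − 20·log₁₀(22.5/4.1) = 90.1 − 14.79 = 75.31 dB.
chiller: 85.9 − 20·log₁₀(15.3/2.8) = 85.9 − 14.75 = 71.15 dB.
Σ 10^(L/10) = 6.186e+07 → L_total = 10·log₁₀(6.186e+07) = 77.91 dB.

77.9 dB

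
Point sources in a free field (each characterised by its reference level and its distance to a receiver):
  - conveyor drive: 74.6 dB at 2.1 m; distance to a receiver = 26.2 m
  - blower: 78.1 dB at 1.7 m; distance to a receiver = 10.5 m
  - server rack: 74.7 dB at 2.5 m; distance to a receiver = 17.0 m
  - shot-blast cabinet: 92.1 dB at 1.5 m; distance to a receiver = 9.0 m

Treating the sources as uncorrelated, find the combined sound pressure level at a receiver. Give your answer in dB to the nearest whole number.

Apply inverse-square spreading to bring every level to the receiver, then sum 10^(L/10).
conveyor drive: 74.6 − 20·log₁₀(26.2/2.1) = 74.6 − 21.92 = 52.68 dB.
blower: 78.1 − 20·log₁₀(10.5/1.7) = 78.1 − 15.81 = 62.29 dB.
server rack: 74.7 − 20·log₁₀(17.0/2.5) = 74.7 − 16.65 = 58.05 dB.
shot-blast cabinet: 92.1 − 20·log₁₀(9.0/1.5) = 92.1 − 15.56 = 76.54 dB.
Σ 10^(L/10) = 4.757e+07 → L_total = 10·log₁₀(4.757e+07) = 76.77 dB.

77 dB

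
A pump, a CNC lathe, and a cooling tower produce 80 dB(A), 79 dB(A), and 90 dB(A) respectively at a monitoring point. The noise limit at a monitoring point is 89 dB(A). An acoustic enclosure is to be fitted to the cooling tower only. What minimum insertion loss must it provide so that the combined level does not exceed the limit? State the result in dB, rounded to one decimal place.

2.1 dB

The untreated sources together contribute 10^(80/10) + 10^(79/10) = 1.794e+08, i.e. 82.54 dB(A).
To meet 89 dB(A) overall, the treated cooling tower may contribute at most 10^(89/10) − 1.794e+08 = 6.149e+08, i.e. 87.89 dB(A).
So the cooling tower must be reduced from 90 to 87.89 dB(A): IL = 2.11 dB.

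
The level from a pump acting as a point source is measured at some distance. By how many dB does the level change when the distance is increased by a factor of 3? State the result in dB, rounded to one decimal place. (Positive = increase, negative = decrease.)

-9.5 dB

A point source loses 6 dB per doubling of distance; generally ΔL = −20·log₁₀(r₂/r₁).
ΔL = −20·log₁₀(3) = -9.54 dB.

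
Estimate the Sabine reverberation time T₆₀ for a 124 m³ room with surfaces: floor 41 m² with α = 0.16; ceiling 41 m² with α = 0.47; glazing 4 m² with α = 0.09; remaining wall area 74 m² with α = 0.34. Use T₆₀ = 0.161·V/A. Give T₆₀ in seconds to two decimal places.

0.39 s

Total absorption A = 41·0.16 + 41·0.47 + 4·0.09 + 74·0.34 = 51.35 m² sabins.
T₆₀ = 0.161·V/A = 0.161·124/51.35 = 0.389 s.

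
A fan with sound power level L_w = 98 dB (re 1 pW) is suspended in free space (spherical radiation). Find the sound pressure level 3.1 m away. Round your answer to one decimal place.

The power spreads over a sphere of area 4π·r², so L_p = L_w − 10·log₁₀(4π·r²).
4π·r² = 120.8 m², 10·log₁₀ of that is 20.819 dB.
L_p = 98 − 20.819 = 77.18 dB.

77.2 dB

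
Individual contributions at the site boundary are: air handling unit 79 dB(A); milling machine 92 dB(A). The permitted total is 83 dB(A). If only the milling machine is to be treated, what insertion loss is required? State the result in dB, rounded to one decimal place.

Fixed contribution from the other source: Σ 10^(L/10) = 10^(79/10) = 7.943e+07 (79.00 dB(A)).
The limit corresponds to 10^(83/10) = 1.995e+08; subtracting the fixed part leaves 1.201e+08 for the milling machine, i.e. 80.80 dB(A).
So the milling machine must be reduced from 92 to 80.80 dB(A): IL = 11.20 dB.

11.2 dB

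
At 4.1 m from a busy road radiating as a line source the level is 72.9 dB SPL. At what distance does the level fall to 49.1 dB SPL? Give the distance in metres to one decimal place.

983.5 m

Line-source spreading drops the level by 10·log₁₀(r₂/r₁); inverting, r₂/r₁ = 10^(ΔL/10).
r₂ = 4.1·10^((72.9−49.1)/10) = 4.1·10^(23.8/10) = 983.52 m.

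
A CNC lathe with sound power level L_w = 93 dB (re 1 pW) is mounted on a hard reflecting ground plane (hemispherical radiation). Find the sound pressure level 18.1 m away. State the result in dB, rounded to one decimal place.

59.9 dB

The power spreads over a hemisphere of area 2π·r², so L_p = L_w − 10·log₁₀(2π·r²).
2π·r² = 2058 m², 10·log₁₀ of that is 33.135 dB.
L_p = 93 − 33.135 = 59.86 dB.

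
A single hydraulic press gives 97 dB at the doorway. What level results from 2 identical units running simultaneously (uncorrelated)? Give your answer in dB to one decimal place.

100.0 dB

With 2 equal, uncorrelated contributions the intensity is 2× that of one unit, giving a rise of 10·log₁₀ 2.
L_total = 97 + 10·log₁₀(2) = 97 + 3.010 = 100.01 dB.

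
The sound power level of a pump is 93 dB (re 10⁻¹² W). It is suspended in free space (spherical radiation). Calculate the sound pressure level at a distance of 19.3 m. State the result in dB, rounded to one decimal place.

56.3 dB

L_p = L_w − 10·log₁₀(4π·r²) with r = 19.3 m.
4π·r² = 4681 m², 10·log₁₀ of that is 36.703 dB.
L_p = 93 − 36.703 = 56.30 dB.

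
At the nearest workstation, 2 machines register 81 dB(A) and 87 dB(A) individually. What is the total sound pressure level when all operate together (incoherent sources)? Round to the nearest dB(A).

88 dB(A)

Incoherent sources combine by intensity addition: L_total = 10·log₁₀(Σ 10^(L_i/10)).
Σ 10^(L/10) = 10^(81/10) + 10^(87/10) = 6.271e+08.
L_total = 10·log₁₀(6.271e+08) = 87.97 dB(A).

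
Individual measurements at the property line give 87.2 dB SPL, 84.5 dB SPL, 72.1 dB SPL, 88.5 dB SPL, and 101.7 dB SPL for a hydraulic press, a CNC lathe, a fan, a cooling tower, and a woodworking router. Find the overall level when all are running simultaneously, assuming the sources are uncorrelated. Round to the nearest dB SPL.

102 dB SPL

Incoherent sources combine by intensity addition: L_total = 10·log₁₀(Σ 10^(L_i/10)).
Σ 10^(L/10) = 10^(87.2/10) + 10^(84.5/10) + 10^(72.1/10) + 10^(88.5/10) + 10^(101.7/10) = 1.632e+10.
L_total = 10·log₁₀(1.632e+10) = 102.13 dB SPL.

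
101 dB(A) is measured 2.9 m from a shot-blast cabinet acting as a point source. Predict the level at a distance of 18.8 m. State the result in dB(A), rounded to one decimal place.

84.8 dB(A)

Spherical spreading from a point source gives a 20·log₁₀(r₂/r₁) drop.
L₂ = 101 − 20·log₁₀(18.8/2.9) = 101 − 16.235 = 84.76 dB(A).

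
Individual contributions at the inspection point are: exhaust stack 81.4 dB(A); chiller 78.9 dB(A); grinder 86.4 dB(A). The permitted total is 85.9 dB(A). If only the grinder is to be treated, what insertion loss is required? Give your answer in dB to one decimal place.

4.0 dB

The untreated sources together contribute 10^(81.4/10) + 10^(78.9/10) = 2.157e+08, i.e. 83.34 dB(A).
To meet 85.9 dB(A) overall, the treated grinder may contribute at most 10^(85.9/10) − 2.157e+08 = 1.734e+08, i.e. 82.39 dB(A).
So the grinder must be reduced from 86.4 to 82.39 dB(A): IL = 4.01 dB.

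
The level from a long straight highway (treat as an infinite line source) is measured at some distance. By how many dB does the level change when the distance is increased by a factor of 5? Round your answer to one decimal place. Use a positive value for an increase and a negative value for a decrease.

Line-source spreading: ΔL = −10·log₁₀(r₂/r₁).
ΔL = −10·log₁₀(5) = -6.99 dB.

-7.0 dB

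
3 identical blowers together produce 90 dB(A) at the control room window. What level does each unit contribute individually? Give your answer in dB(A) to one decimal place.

85.2 dB(A)

Dividing the total intensity by 3 lowers the level by 10·log₁₀ 3 = 4.771 dB: L₁ = 90 − 4.771.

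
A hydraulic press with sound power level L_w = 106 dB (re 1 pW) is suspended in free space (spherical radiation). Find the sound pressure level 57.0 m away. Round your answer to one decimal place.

Free-field spherical radiation: L_p = L_w − 10·log₁₀(4π·r²), r = 57.0 m.
4π·r² = 4.083e+04 m², 10·log₁₀ of that is 46.110 dB.
L_p = 106 − 46.110 = 59.89 dB.

59.9 dB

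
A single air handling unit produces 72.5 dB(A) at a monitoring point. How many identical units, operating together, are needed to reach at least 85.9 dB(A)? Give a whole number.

The shortfall is 85.9 − 72.5 = 13.4 dB, and N units add 10·log₁₀ N, so need 10·log₁₀ N ≥ 13.4.
N ≥ 10^(13.4/10) = 21.878, so N = 22.

22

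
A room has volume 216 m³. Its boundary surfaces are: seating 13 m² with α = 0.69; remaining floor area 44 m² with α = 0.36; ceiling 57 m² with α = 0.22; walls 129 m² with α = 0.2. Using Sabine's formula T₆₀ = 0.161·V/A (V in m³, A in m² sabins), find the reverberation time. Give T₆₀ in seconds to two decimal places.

A = Σ Sᵢαᵢ = 13·0.69 + 44·0.36 + 57·0.22 + 129·0.2 = 63.15 m².
T₆₀ = 0.161 × 216 / 63.15 = 0.551 s.

0.55 s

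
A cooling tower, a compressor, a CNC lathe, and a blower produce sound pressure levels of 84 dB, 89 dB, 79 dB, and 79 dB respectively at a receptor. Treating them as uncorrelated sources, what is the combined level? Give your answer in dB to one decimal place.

Incoherent sources combine by intensity addition: L_total = 10·log₁₀(Σ 10^(L_i/10)).
Σ 10^(L/10) = 10^(84/10) + 10^(89/10) + 10^(79/10) + 10^(79/10) = 1.204e+09.
L_total = 10·log₁₀(1.204e+09) = 90.81 dB.

90.8 dB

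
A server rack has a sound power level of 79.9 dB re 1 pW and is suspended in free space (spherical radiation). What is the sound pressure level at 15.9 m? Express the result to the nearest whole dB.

Free-field spherical radiation: L_p = L_w − 10·log₁₀(4π·r²), r = 15.9 m.
4π·r² = 3177 m², 10·log₁₀ of that is 35.020 dB.
L_p = 79.9 − 35.020 = 44.88 dB.

45 dB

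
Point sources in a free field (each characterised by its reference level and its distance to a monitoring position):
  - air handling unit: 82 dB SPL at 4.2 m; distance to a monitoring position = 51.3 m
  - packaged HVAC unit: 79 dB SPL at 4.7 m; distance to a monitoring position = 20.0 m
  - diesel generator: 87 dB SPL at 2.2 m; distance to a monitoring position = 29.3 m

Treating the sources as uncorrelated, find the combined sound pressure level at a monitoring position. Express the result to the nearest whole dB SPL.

69 dB SPL

Propagate each source to the receiver with L = L_ref − 20·log₁₀(r/r_ref), then add intensities.
air handling unit: 82 − 20·log₁₀(51.3/4.2) = 82 − 21.74 = 60.26 dB SPL.
packaged HVAC unit: 79 − 20·log₁₀(20.0/4.7) = 79 − 12.58 = 66.42 dB SPL.
diesel generator: 87 − 20·log₁₀(29.3/2.2) = 87 − 22.49 = 64.51 dB SPL.
Σ 10^(L/10) = 8.275e+06 → L_total = 10·log₁₀(8.275e+06) = 69.18 dB SPL.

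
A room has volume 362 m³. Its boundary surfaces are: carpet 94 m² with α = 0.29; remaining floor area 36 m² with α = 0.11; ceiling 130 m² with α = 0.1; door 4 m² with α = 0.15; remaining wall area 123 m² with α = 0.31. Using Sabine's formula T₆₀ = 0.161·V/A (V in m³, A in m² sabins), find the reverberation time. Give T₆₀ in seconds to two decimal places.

Total absorption A = 94·0.29 + 36·0.11 + 130·0.1 + 4·0.15 + 123·0.31 = 82.95 m² sabins.
T₆₀ = 0.161·V/A = 0.161·362/82.95 = 0.703 s.

0.70 s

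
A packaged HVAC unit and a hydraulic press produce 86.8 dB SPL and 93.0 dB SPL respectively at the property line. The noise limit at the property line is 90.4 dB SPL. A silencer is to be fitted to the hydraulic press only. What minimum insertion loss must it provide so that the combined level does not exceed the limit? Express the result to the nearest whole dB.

Fixed contribution from the other source: Σ 10^(L/10) = 10^(86.8/10) = 4.786e+08 (86.80 dB SPL).
The limit corresponds to 10^(90.4/10) = 1.096e+09; subtracting the fixed part leaves 6.178e+08 for the hydraulic press, i.e. 87.91 dB SPL.
So the hydraulic press must be reduced from 93.0 to 87.91 dB SPL: IL = 5.09 dB.

5 dB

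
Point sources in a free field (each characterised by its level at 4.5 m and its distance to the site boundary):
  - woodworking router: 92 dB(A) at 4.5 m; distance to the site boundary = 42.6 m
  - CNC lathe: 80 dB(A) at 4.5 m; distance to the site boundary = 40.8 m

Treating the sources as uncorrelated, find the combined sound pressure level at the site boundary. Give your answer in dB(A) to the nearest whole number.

First find each source's level at the receiver (point-source: −20·log₁₀(r/r_ref)), then combine on an intensity basis.
woodworking router: 92 − 20·log₁₀(42.6/4.5) = 92 − 19.52 = 72.48 dB(A).
CNC lathe: 80 − 20·log₁₀(40.8/4.5) = 80 − 19.15 = 60.85 dB(A).
Σ 10^(L/10) = 1.890e+07 → L_total = 10·log₁₀(1.890e+07) = 72.76 dB(A).

73 dB(A)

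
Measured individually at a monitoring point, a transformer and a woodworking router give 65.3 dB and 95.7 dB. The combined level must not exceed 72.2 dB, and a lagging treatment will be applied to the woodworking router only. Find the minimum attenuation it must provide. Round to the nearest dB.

The untreated sources together contribute 10^(65.3/10) = 3.388e+06, i.e. 65.30 dB.
To meet 72.2 dB overall, the treated woodworking router may contribute at most 10^(72.2/10) − 3.388e+06 = 1.321e+07, i.e. 71.21 dB.
Required insertion loss = 95.7 − 71.21 = 24.49 dB.

24 dB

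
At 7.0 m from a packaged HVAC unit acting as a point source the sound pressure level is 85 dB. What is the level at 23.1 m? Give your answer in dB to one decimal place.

74.6 dB

Spherical spreading from a point source gives a 20·log₁₀(r₂/r₁) drop.
L₂ = 85 − 20·log₁₀(23.1/7.0) = 85 − 10.370 = 74.63 dB.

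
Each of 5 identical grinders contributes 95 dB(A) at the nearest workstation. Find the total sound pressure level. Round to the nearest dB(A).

N identical incoherent sources raise the level by 10·log₁₀ N.
L_total = 95 + 10·log₁₀(5) = 95 + 6.990 = 101.99 dB(A).

102 dB(A)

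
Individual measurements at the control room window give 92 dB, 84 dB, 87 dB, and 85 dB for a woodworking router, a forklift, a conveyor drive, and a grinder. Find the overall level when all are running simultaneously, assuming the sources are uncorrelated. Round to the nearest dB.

94 dB

For uncorrelated sources the intensities add, so convert each level to linear form, sum, and take 10·log₁₀ of the total.
Σ 10^(L/10) = 10^(92/10) + 10^(84/10) + 10^(87/10) + 10^(85/10) = 2.653e+09.
L_total = 10·log₁₀(2.653e+09) = 94.24 dB.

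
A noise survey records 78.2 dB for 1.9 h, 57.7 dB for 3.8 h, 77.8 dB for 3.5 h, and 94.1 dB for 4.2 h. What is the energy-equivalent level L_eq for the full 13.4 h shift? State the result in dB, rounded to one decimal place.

89.2 dB

Weight each interval's intensity by its duration and average over T = 13.4 h:
Σ tᵢ·10^(Lᵢ/10) = 1.9·10^(78.2/10) + 3.8·10^(57.7/10) + 3.5·10^(77.8/10) + 4.2·10^(94.1/10) = 1.113e+10.
L_eq = 10·log₁₀(1.113e+10/13.4) = 89.20 dB.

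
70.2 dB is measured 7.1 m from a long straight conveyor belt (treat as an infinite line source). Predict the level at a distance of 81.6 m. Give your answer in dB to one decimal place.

59.6 dB

Cylindrical spreading from a line source gives a 10·log₁₀(r₂/r₁) drop.
L₂ = 70.2 − 10·log₁₀(81.6/7.1) = 70.2 − 10.604 = 59.60 dB.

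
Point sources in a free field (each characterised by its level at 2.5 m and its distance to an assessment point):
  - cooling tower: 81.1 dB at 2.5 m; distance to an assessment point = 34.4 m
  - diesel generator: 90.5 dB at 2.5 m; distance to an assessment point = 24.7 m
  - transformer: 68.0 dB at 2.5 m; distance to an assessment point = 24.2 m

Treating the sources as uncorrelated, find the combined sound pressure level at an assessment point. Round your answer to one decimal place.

70.9 dB

First find each source's level at the receiver (point-source: −20·log₁₀(r/r_ref)), then combine on an intensity basis.
cooling tower: 81.1 − 20·log₁₀(34.4/2.5) = 81.1 − 22.77 = 58.33 dB.
diesel generator: 90.5 − 20·log₁₀(24.7/2.5) = 90.5 − 19.90 = 70.60 dB.
transformer: 68.0 − 20·log₁₀(24.2/2.5) = 68.0 − 19.72 = 48.28 dB.
Σ 10^(L/10) = 1.224e+07 → L_total = 10·log₁₀(1.224e+07) = 70.88 dB.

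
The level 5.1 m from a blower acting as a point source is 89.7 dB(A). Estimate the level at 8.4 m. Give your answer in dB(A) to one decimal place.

Point-source attenuation: ΔL = 20·log₁₀(r₂/r₁) = 20·log₁₀(8.4/5.1) = 4.334 dB.
L₂ = 89.7 − 20·log₁₀(8.4/5.1) = 89.7 − 4.334 = 85.37 dB(A).

85.4 dB(A)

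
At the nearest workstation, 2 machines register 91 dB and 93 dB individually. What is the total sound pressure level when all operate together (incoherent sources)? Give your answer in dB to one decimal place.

95.1 dB

Incoherent sources combine by intensity addition: L_total = 10·log₁₀(Σ 10^(L_i/10)).
Σ 10^(L/10) = 10^(91/10) + 10^(93/10) = 3.254e+09.
L_total = 10·log₁₀(3.254e+09) = 95.12 dB.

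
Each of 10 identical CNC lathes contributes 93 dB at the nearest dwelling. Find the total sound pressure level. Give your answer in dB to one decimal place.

L_total = L₁ + 10·log₁₀ N for N identical incoherent sources.
L_total = 93 + 10·log₁₀(10) = 93 + 10.000 = 103.00 dB.

103.0 dB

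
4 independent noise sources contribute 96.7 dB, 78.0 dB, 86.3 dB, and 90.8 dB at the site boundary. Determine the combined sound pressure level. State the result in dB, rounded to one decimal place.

98.0 dB

For uncorrelated sources the intensities add, so convert each level to linear form, sum, and take 10·log₁₀ of the total.
Σ 10^(L/10) = 10^(96.7/10) + 10^(78.0/10) + 10^(86.3/10) + 10^(90.8/10) = 6.369e+09.
L_total = 10·log₁₀(6.369e+09) = 98.04 dB.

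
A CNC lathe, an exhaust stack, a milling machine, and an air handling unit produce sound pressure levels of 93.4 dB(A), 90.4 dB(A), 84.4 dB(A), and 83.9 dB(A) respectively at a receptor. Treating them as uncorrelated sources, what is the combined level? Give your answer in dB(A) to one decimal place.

95.8 dB(A)

Incoherent sources combine by intensity addition: L_total = 10·log₁₀(Σ 10^(L_i/10)).
Σ 10^(L/10) = 10^(93.4/10) + 10^(90.4/10) + 10^(84.4/10) + 10^(83.9/10) = 3.805e+09.
L_total = 10·log₁₀(3.805e+09) = 95.80 dB(A).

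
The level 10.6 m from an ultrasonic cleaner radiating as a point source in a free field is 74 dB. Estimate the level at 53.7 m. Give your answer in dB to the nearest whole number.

Point-source attenuation: ΔL = 20·log₁₀(r₂/r₁) = 20·log₁₀(53.7/10.6) = 14.093 dB.
L₂ = 74 − 20·log₁₀(53.7/10.6) = 74 − 14.093 = 59.91 dB.

60 dB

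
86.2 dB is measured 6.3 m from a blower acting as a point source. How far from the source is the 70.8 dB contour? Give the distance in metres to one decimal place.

37.1 m

For a point source L₁ − L₂ = 20·log₁₀(r₂/r₁), so r₂ = r₁·10^((L₁−L₂)/20).
r₂ = 6.3·10^((86.2−70.8)/20) = 6.3·10^(15.4/20) = 37.10 m.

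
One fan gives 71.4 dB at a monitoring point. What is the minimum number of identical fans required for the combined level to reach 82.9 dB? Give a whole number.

15

N identical sources give L₁ + 10·log₁₀ N, so require 10·log₁₀ N ≥ 82.9 − 71.4 = 11.5 dB.
N ≥ 10^(11.5/10) = 14.125, so N = 15.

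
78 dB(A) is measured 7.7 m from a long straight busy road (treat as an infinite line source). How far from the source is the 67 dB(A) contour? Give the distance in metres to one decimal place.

96.9 m

For a line source L₁ − L₂ = 10·log₁₀(r₂/r₁), so r₂ = r₁·10^((L₁−L₂)/10).
r₂ = 7.7·10^((78−67)/10) = 7.7·10^(11.0/10) = 96.94 m.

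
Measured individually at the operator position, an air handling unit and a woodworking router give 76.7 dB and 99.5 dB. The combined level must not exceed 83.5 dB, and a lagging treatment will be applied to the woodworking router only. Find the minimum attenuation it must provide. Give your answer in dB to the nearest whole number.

17 dB

Everything except the woodworking router sums to 10^(76.7/10) = 4.677e+07 in linear terms, 76.70 dB.
The limit corresponds to 10^(83.5/10) = 2.239e+08; subtracting the fixed part leaves 1.771e+08 for the woodworking router, i.e. 82.48 dB.
Required insertion loss = 99.5 − 82.48 = 17.02 dB.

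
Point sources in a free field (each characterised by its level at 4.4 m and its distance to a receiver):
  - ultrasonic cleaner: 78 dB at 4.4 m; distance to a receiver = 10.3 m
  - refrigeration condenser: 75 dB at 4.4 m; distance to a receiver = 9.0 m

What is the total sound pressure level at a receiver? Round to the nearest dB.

73 dB

Apply inverse-square spreading to bring every level to the receiver, then sum 10^(L/10).
ultrasonic cleaner: 78 − 20·log₁₀(10.3/4.4) = 78 − 7.39 = 70.61 dB.
refrigeration condenser: 75 − 20·log₁₀(9.0/4.4) = 75 − 6.22 = 68.78 dB.
Σ 10^(L/10) = 1.907e+07 → L_total = 10·log₁₀(1.907e+07) = 72.80 dB.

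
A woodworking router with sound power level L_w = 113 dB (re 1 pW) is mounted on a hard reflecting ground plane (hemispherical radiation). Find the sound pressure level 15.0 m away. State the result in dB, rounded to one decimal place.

81.5 dB

L_p = L_w − 10·log₁₀(2π·r²) with r = 15.0 m.
2π·r² = 1414 m², 10·log₁₀ of that is 31.504 dB.
L_p = 113 − 31.504 = 81.50 dB.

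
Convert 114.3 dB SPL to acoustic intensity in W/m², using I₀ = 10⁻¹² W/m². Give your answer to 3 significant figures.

0.269 W/m²

I = I₀·10^(L/10) = 10⁻¹² × 10^(114.3/10) = 10^(-0.570).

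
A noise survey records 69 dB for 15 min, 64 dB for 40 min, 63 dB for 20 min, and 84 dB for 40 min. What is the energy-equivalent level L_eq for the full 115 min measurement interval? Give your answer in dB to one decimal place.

79.5 dB

Weight each interval's intensity by its duration and average over T = 115 min:
Σ tᵢ·10^(Lᵢ/10) = 15·10^(69/10) + 40·10^(64/10) + 20·10^(63/10) + 40·10^(84/10) = 1.031e+10.
L_eq = 10·log₁₀(1.031e+10/115) = 79.52 dB.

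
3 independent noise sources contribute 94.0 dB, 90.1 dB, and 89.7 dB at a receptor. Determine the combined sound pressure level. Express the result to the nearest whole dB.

For uncorrelated sources the intensities add, so convert each level to linear form, sum, and take 10·log₁₀ of the total.
Σ 10^(L/10) = 10^(94.0/10) + 10^(90.1/10) + 10^(89.7/10) = 4.468e+09.
L_total = 10·log₁₀(4.468e+09) = 96.50 dB.

97 dB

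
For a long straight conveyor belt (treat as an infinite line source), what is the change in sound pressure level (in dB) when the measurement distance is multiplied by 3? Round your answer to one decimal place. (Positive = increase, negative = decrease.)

With cylindrical spreading the level changes by −10·log₁₀(r₂/r₁).
ΔL = −10·log₁₀(3) = -4.77 dB.

-4.8 dB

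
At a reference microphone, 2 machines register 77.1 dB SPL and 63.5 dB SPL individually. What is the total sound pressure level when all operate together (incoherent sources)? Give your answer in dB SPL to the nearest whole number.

77 dB SPL

For uncorrelated sources the intensities add, so convert each level to linear form, sum, and take 10·log₁₀ of the total.
Σ 10^(L/10) = 10^(77.1/10) + 10^(63.5/10) = 5.352e+07.
L_total = 10·log₁₀(5.352e+07) = 77.29 dB SPL.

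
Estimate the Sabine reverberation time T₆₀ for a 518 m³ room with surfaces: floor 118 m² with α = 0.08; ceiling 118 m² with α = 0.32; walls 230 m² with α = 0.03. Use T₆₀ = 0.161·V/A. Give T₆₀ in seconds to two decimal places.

1.54 s

A = Σ Sᵢαᵢ = 118·0.08 + 118·0.32 + 230·0.03 = 54.10 m².
T₆₀ = 0.161·V/A = 0.161·518/54.10 = 1.542 s.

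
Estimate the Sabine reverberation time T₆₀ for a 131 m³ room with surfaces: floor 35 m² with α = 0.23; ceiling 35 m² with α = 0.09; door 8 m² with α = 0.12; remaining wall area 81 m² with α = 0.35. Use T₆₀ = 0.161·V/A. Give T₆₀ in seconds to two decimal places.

Total absorption A = 35·0.23 + 35·0.09 + 8·0.12 + 81·0.35 = 40.51 m² sabins.
T₆₀ = 0.161 × 131 / 40.51 = 0.521 s.

0.52 s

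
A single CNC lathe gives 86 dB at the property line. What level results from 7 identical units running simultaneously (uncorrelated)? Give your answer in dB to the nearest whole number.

N identical incoherent sources raise the level by 10·log₁₀ N.
L_total = 86 + 10·log₁₀(7) = 86 + 8.451 = 94.45 dB.

94 dB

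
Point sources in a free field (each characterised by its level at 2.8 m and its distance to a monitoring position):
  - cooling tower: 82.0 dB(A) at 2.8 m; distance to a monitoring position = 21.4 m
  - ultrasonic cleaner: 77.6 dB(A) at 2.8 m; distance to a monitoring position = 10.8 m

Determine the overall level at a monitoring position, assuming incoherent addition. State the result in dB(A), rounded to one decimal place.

First find each source's level at the receiver (point-source: −20·log₁₀(r/r_ref)), then combine on an intensity basis.
cooling tower: 82.0 − 20·log₁₀(21.4/2.8) = 82.0 − 17.67 = 64.33 dB(A).
ultrasonic cleaner: 77.6 − 20·log₁₀(10.8/2.8) = 77.6 − 11.73 = 65.87 dB(A).
Σ 10^(L/10) = 6.581e+06 → L_total = 10·log₁₀(6.581e+06) = 68.18 dB(A).

68.2 dB(A)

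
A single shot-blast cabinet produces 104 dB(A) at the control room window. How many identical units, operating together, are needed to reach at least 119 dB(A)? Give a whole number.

N identical sources give L₁ + 10·log₁₀ N, so require 10·log₁₀ N ≥ 119 − 104 = 15.0 dB.
N ≥ 10^(15.0/10) = 31.623, so N = 32.

32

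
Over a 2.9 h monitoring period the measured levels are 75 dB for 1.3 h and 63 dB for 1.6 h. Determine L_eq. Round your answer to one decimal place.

Weight each interval's intensity by its duration and average over T = 2.9 h:
Σ tᵢ·10^(Lᵢ/10) = 1.3·10^(75/10) + 1.6·10^(63/10) = 4.430e+07.
L_eq = 10·log₁₀(4.430e+07/2.9) = 71.84 dB.

71.8 dB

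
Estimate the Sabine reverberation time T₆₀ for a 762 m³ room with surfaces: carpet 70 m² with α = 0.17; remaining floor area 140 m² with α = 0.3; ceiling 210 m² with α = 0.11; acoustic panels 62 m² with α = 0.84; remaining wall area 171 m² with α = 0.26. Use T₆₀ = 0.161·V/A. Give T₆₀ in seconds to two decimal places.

Summing Sᵢαᵢ: 70·0.17 + 140·0.3 + 210·0.11 + 62·0.84 + 171·0.26 = 173.54 m².
T₆₀ = 0.161·V/A = 0.161·762/173.54 = 0.707 s.

0.71 s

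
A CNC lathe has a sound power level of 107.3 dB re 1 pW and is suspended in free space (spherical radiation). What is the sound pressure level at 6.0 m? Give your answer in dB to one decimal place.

80.7 dB

The power spreads over a sphere of area 4π·r², so L_p = L_w − 10·log₁₀(4π·r²).
4π·r² = 452.4 m², 10·log₁₀ of that is 26.555 dB.
L_p = 107.3 − 26.555 = 80.74 dB.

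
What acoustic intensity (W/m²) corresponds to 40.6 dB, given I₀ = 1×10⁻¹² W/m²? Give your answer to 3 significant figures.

I/I₀ = 10^(40.6/10) = 1.148e+04, so I = 1.148e+04 × 10⁻¹² W/m².

1.15e-08 W/m²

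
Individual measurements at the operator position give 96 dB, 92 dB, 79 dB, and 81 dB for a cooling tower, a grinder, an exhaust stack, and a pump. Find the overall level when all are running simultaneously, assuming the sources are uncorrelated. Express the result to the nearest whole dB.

98 dB

For uncorrelated sources the intensities add, so convert each level to linear form, sum, and take 10·log₁₀ of the total.
Σ 10^(L/10) = 10^(96/10) + 10^(92/10) + 10^(79/10) + 10^(81/10) = 5.771e+09.
L_total = 10·log₁₀(5.771e+09) = 97.61 dB.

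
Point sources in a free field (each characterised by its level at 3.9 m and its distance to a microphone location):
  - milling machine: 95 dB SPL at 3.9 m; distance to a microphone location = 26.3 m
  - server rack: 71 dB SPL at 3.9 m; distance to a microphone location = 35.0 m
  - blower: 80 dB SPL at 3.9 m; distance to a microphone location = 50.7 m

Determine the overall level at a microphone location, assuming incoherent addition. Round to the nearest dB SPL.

78 dB SPL

Apply inverse-square spreading to bring every level to the receiver, then sum 10^(L/10).
milling machine: 95 − 20·log₁₀(26.3/3.9) = 95 − 16.58 = 78.42 dB SPL.
server rack: 71 − 20·log₁₀(35.0/3.9) = 71 − 19.06 = 51.94 dB SPL.
blower: 80 − 20·log₁₀(50.7/3.9) = 80 − 22.28 = 57.72 dB SPL.
Σ 10^(L/10) = 7.029e+07 → L_total = 10·log₁₀(7.029e+07) = 78.47 dB SPL.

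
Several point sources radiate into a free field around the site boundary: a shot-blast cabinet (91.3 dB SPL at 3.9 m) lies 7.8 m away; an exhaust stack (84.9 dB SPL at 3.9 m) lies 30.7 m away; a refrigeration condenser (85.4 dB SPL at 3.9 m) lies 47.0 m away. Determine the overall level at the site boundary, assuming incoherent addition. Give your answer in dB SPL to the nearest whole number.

85 dB SPL

First find each source's level at the receiver (point-source: −20·log₁₀(r/r_ref)), then combine on an intensity basis.
shot-blast cabinet: 91.3 − 20·log₁₀(7.8/3.9) = 91.3 − 6.02 = 85.28 dB SPL.
exhaust stack: 84.9 − 20·log₁₀(30.7/3.9) = 84.9 − 17.92 = 66.98 dB SPL.
refrigeration condenser: 85.4 − 20·log₁₀(47.0/3.9) = 85.4 − 21.62 = 63.78 dB SPL.
Σ 10^(L/10) = 3.446e+08 → L_total = 10·log₁₀(3.446e+08) = 85.37 dB SPL.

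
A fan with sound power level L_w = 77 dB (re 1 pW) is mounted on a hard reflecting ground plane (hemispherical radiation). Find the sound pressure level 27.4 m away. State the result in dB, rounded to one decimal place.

The power spreads over a hemisphere of area 2π·r², so L_p = L_w − 10·log₁₀(2π·r²).
2π·r² = 4717 m², 10·log₁₀ of that is 36.737 dB.
L_p = 77 − 36.737 = 40.26 dB.

40.3 dB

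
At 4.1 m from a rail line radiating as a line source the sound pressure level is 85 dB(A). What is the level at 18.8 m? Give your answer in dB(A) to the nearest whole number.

78 dB(A)

For a line source, L₂ = L₁ − 10·log₁₀(r₂/r₁).
L₂ = 85 − 10·log₁₀(18.8/4.1) = 85 − 6.614 = 78.39 dB(A).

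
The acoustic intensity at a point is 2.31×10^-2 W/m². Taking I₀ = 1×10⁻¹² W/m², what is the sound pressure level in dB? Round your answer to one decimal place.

I/I₀ = 2.31×10^-2/10⁻¹² = 2.31×10^10, and L = 10·log₁₀(I/I₀).
L = 10·(0.3636 + 10) = 103.64 dB.

103.6 dB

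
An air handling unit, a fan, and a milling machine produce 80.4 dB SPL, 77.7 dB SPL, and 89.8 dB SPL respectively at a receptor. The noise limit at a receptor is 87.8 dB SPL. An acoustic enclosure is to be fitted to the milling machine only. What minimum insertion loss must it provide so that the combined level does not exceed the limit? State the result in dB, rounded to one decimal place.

Everything except the milling machine sums to 10^(80.4/10) + 10^(77.7/10) = 1.685e+08 in linear terms, 82.27 dB SPL.
To meet 87.8 dB SPL overall, the treated milling machine may contribute at most 10^(87.8/10) − 1.685e+08 = 4.340e+08, i.e. 86.38 dB SPL.
So the milling machine must be reduced from 89.8 to 86.38 dB SPL: IL = 3.42 dB.

3.4 dB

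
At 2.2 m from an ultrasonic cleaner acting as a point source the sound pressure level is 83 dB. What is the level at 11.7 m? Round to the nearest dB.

Point-source attenuation: ΔL = 20·log₁₀(r₂/r₁) = 20·log₁₀(11.7/2.2) = 14.515 dB.
L₂ = 83 − 20·log₁₀(11.7/2.2) = 83 − 14.515 = 68.48 dB.

68 dB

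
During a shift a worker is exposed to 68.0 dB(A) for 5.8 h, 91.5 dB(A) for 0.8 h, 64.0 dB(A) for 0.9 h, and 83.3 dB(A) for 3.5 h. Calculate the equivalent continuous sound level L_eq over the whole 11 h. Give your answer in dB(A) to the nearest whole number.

82 dB(A)

Weight each interval's intensity by its duration and average over T = 11 h:
Σ tᵢ·10^(Lᵢ/10) = 5.8·10^(68.0/10) + 0.8·10^(91.5/10) + 0.9·10^(64.0/10) + 3.5·10^(83.3/10) = 1.917e+09.
L_eq = 10·log₁₀(1.917e+09/11) = 82.41 dB(A).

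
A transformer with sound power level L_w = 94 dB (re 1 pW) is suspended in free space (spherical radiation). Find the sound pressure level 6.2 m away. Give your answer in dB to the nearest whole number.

Free-field spherical radiation: L_p = L_w − 10·log₁₀(4π·r²), r = 6.2 m.
4π·r² = 483.1 m², 10·log₁₀ of that is 26.840 dB.
L_p = 94 − 26.840 = 67.16 dB.

67 dB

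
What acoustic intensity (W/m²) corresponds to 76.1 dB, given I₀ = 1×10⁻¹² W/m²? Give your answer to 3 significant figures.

L = 10·log₁₀(I/I₀) ⇒ I = I₀·10^(L/10) = 10⁻¹² × 10^7.61.

4.07e-05 W/m²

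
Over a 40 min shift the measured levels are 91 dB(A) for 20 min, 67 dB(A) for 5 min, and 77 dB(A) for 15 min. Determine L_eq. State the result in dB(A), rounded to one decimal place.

88.1 dB(A)

Weight each interval's intensity by its duration and average over T = 40 min:
Σ tᵢ·10^(Lᵢ/10) = 20·10^(91/10) + 5·10^(67/10) + 15·10^(77/10) = 2.596e+10.
L_eq = 10·log₁₀(2.596e+10/40) = 88.12 dB(A).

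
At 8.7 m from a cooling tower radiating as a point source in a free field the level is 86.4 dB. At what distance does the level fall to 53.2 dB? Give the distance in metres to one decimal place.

For a point source L₁ − L₂ = 20·log₁₀(r₂/r₁), so r₂ = r₁·10^((L₁−L₂)/20).
r₂ = 8.7·10^((86.4−53.2)/20) = 8.7·10^(33.2/20) = 397.67 m.

397.7 m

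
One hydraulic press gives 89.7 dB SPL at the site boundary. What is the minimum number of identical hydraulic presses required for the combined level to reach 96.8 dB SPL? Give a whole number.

6

N identical sources give L₁ + 10·log₁₀ N, so require 10·log₁₀ N ≥ 96.8 − 89.7 = 7.1 dB.
N ≥ 10^(7.1/10) = 5.129, so N = 6.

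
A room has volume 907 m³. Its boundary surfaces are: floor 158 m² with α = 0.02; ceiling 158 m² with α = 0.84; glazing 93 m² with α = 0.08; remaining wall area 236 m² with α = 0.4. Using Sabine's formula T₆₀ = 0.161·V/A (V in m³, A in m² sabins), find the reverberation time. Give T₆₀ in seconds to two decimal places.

0.61 s

Summing Sᵢαᵢ: 158·0.02 + 158·0.84 + 93·0.08 + 236·0.4 = 237.72 m².
T₆₀ = 0.161 × 907 / 237.72 = 0.614 s.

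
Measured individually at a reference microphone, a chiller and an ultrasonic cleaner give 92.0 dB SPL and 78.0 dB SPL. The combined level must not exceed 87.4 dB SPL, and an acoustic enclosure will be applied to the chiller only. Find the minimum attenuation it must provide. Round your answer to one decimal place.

Everything except the chiller sums to 10^(78.0/10) = 6.310e+07 in linear terms, 78.00 dB SPL.
To meet 87.4 dB SPL overall, the treated chiller may contribute at most 10^(87.4/10) − 6.310e+07 = 4.864e+08, i.e. 86.87 dB SPL.
Required insertion loss = 92.0 − 86.87 = 5.13 dB.

5.1 dB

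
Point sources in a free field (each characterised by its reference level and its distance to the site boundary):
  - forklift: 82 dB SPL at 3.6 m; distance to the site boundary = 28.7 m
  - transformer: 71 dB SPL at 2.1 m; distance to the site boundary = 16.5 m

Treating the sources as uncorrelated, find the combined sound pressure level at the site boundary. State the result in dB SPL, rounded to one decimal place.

64.3 dB SPL

Propagate each source to the receiver with L = L_ref − 20·log₁₀(r/r_ref), then add intensities.
forklift: 82 − 20·log₁₀(28.7/3.6) = 82 − 18.03 = 63.97 dB SPL.
transformer: 71 − 20·log₁₀(16.5/2.1) = 71 − 17.91 = 53.09 dB SPL.
Σ 10^(L/10) = 2.698e+06 → L_total = 10·log₁₀(2.698e+06) = 64.31 dB SPL.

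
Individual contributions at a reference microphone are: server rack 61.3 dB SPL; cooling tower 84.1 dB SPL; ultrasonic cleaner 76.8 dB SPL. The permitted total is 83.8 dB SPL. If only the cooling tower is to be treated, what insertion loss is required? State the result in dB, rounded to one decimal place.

1.3 dB

Everything except the cooling tower sums to 10^(61.3/10) + 10^(76.8/10) = 4.921e+07 in linear terms, 76.92 dB SPL.
The limit corresponds to 10^(83.8/10) = 2.399e+08; subtracting the fixed part leaves 1.907e+08 for the cooling tower, i.e. 82.80 dB SPL.
Required insertion loss = 84.1 − 82.80 = 1.30 dB.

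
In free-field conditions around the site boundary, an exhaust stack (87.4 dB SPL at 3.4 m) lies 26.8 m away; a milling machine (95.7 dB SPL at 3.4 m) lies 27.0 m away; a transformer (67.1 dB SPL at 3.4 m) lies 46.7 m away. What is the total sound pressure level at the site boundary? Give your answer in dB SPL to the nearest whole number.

Apply inverse-square spreading to bring every level to the receiver, then sum 10^(L/10).
exhaust stack: 87.4 − 20·log₁₀(26.8/3.4) = 87.4 − 17.93 = 69.47 dB SPL.
milling machine: 95.7 − 20·log₁₀(27.0/3.4) = 95.7 − 18.00 = 77.70 dB SPL.
transformer: 67.1 − 20·log₁₀(46.7/3.4) = 67.1 − 22.76 = 44.34 dB SPL.
Σ 10^(L/10) = 6.779e+07 → L_total = 10·log₁₀(6.779e+07) = 78.31 dB SPL.

78 dB SPL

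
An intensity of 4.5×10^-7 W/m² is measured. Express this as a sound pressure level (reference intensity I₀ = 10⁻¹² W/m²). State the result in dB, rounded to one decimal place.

56.5 dB

Dividing by I₀ shifts the exponent by 12: I/I₀ = 4.5×10^5.
L = 10·(0.6532 + 5) = 56.53 dB.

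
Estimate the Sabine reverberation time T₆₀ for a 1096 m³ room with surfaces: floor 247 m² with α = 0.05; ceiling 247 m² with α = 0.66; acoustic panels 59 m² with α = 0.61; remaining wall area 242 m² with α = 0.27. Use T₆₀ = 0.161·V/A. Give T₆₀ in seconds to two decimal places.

0.64 s

Summing Sᵢαᵢ: 247·0.05 + 247·0.66 + 59·0.61 + 242·0.27 = 276.70 m².
T₆₀ = 0.161 × 1096 / 276.70 = 0.638 s.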